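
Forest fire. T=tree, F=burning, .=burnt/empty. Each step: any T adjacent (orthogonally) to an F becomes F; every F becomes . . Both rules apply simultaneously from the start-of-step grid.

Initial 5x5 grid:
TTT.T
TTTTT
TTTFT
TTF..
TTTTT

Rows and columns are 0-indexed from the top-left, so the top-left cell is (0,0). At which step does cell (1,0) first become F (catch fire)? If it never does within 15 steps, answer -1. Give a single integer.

Step 1: cell (1,0)='T' (+5 fires, +2 burnt)
Step 2: cell (1,0)='T' (+6 fires, +5 burnt)
Step 3: cell (1,0)='T' (+6 fires, +6 burnt)
Step 4: cell (1,0)='F' (+2 fires, +6 burnt)
  -> target ignites at step 4
Step 5: cell (1,0)='.' (+1 fires, +2 burnt)
Step 6: cell (1,0)='.' (+0 fires, +1 burnt)
  fire out at step 6

4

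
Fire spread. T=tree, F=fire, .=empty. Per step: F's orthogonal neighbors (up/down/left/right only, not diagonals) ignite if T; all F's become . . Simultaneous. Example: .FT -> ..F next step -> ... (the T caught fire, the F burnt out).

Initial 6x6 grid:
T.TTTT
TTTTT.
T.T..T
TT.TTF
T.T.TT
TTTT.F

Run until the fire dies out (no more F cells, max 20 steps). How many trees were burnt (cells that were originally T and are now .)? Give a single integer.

Step 1: +3 fires, +2 burnt (F count now 3)
Step 2: +2 fires, +3 burnt (F count now 2)
Step 3: +0 fires, +2 burnt (F count now 0)
Fire out after step 3
Initially T: 25, now '.': 16
Total burnt (originally-T cells now '.'): 5

Answer: 5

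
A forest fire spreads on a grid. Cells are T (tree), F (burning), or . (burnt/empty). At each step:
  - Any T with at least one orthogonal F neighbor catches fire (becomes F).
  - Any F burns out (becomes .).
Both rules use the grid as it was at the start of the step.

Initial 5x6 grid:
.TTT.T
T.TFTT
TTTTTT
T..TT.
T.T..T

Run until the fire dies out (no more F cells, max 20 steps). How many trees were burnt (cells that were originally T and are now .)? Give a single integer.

Step 1: +4 fires, +1 burnt (F count now 4)
Step 2: +5 fires, +4 burnt (F count now 5)
Step 3: +5 fires, +5 burnt (F count now 5)
Step 4: +1 fires, +5 burnt (F count now 1)
Step 5: +2 fires, +1 burnt (F count now 2)
Step 6: +1 fires, +2 burnt (F count now 1)
Step 7: +0 fires, +1 burnt (F count now 0)
Fire out after step 7
Initially T: 20, now '.': 28
Total burnt (originally-T cells now '.'): 18

Answer: 18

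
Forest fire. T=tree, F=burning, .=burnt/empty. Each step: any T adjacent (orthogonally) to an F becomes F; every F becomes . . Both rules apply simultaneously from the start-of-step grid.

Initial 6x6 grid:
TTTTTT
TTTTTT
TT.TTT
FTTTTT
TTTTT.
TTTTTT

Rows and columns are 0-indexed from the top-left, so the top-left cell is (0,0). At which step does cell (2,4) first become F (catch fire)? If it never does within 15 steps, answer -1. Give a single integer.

Step 1: cell (2,4)='T' (+3 fires, +1 burnt)
Step 2: cell (2,4)='T' (+5 fires, +3 burnt)
Step 3: cell (2,4)='T' (+5 fires, +5 burnt)
Step 4: cell (2,4)='T' (+6 fires, +5 burnt)
Step 5: cell (2,4)='F' (+6 fires, +6 burnt)
  -> target ignites at step 5
Step 6: cell (2,4)='.' (+4 fires, +6 burnt)
Step 7: cell (2,4)='.' (+3 fires, +4 burnt)
Step 8: cell (2,4)='.' (+1 fires, +3 burnt)
Step 9: cell (2,4)='.' (+0 fires, +1 burnt)
  fire out at step 9

5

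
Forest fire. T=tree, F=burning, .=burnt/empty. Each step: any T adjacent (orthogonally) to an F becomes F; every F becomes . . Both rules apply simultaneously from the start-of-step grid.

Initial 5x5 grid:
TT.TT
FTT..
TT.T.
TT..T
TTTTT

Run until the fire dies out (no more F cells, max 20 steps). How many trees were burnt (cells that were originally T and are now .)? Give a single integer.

Answer: 14

Derivation:
Step 1: +3 fires, +1 burnt (F count now 3)
Step 2: +4 fires, +3 burnt (F count now 4)
Step 3: +2 fires, +4 burnt (F count now 2)
Step 4: +1 fires, +2 burnt (F count now 1)
Step 5: +1 fires, +1 burnt (F count now 1)
Step 6: +1 fires, +1 burnt (F count now 1)
Step 7: +1 fires, +1 burnt (F count now 1)
Step 8: +1 fires, +1 burnt (F count now 1)
Step 9: +0 fires, +1 burnt (F count now 0)
Fire out after step 9
Initially T: 17, now '.': 22
Total burnt (originally-T cells now '.'): 14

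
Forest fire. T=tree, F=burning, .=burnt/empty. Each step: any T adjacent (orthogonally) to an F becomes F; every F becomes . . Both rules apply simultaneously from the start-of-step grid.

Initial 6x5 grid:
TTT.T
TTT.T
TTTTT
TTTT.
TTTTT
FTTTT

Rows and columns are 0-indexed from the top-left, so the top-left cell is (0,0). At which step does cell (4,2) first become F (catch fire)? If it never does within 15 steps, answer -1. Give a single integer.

Step 1: cell (4,2)='T' (+2 fires, +1 burnt)
Step 2: cell (4,2)='T' (+3 fires, +2 burnt)
Step 3: cell (4,2)='F' (+4 fires, +3 burnt)
  -> target ignites at step 3
Step 4: cell (4,2)='.' (+5 fires, +4 burnt)
Step 5: cell (4,2)='.' (+5 fires, +5 burnt)
Step 6: cell (4,2)='.' (+3 fires, +5 burnt)
Step 7: cell (4,2)='.' (+2 fires, +3 burnt)
Step 8: cell (4,2)='.' (+1 fires, +2 burnt)
Step 9: cell (4,2)='.' (+1 fires, +1 burnt)
Step 10: cell (4,2)='.' (+0 fires, +1 burnt)
  fire out at step 10

3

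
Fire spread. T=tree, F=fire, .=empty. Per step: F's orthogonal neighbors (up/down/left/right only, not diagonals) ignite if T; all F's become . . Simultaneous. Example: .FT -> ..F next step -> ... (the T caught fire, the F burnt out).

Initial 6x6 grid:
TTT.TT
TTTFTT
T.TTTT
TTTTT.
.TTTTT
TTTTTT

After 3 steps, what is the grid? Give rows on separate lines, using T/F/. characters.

Step 1: 3 trees catch fire, 1 burn out
  TTT.TT
  TTF.FT
  T.TFTT
  TTTTT.
  .TTTTT
  TTTTTT
Step 2: 7 trees catch fire, 3 burn out
  TTF.FT
  TF...F
  T.F.FT
  TTTFT.
  .TTTTT
  TTTTTT
Step 3: 7 trees catch fire, 7 burn out
  TF...F
  F.....
  T....F
  TTF.F.
  .TTFTT
  TTTTTT

TF...F
F.....
T....F
TTF.F.
.TTFTT
TTTTTT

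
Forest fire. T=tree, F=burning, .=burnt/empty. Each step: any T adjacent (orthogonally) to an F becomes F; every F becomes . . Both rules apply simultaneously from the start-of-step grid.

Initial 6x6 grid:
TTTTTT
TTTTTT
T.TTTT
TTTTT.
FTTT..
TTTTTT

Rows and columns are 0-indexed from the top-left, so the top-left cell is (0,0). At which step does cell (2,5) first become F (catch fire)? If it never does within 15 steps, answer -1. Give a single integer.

Step 1: cell (2,5)='T' (+3 fires, +1 burnt)
Step 2: cell (2,5)='T' (+4 fires, +3 burnt)
Step 3: cell (2,5)='T' (+4 fires, +4 burnt)
Step 4: cell (2,5)='T' (+5 fires, +4 burnt)
Step 5: cell (2,5)='T' (+5 fires, +5 burnt)
Step 6: cell (2,5)='T' (+4 fires, +5 burnt)
Step 7: cell (2,5)='F' (+3 fires, +4 burnt)
  -> target ignites at step 7
Step 8: cell (2,5)='.' (+2 fires, +3 burnt)
Step 9: cell (2,5)='.' (+1 fires, +2 burnt)
Step 10: cell (2,5)='.' (+0 fires, +1 burnt)
  fire out at step 10

7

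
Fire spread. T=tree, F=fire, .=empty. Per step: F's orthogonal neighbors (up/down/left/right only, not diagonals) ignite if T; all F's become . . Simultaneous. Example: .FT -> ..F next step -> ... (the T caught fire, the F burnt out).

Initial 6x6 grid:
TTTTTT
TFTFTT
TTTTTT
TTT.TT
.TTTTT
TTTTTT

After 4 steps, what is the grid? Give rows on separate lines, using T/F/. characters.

Step 1: 7 trees catch fire, 2 burn out
  TFTFTT
  F.F.FT
  TFTFTT
  TTT.TT
  .TTTTT
  TTTTTT
Step 2: 8 trees catch fire, 7 burn out
  F.F.FT
  .....F
  F.F.FT
  TFT.TT
  .TTTTT
  TTTTTT
Step 3: 6 trees catch fire, 8 burn out
  .....F
  ......
  .....F
  F.F.FT
  .FTTTT
  TTTTTT
Step 4: 4 trees catch fire, 6 burn out
  ......
  ......
  ......
  .....F
  ..FTFT
  TFTTTT

......
......
......
.....F
..FTFT
TFTTTT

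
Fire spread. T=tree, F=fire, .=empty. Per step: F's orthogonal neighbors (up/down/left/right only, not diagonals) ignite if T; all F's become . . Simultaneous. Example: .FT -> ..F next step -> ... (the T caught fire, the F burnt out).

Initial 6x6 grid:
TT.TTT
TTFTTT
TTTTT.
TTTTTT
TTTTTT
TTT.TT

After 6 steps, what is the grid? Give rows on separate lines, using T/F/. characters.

Step 1: 3 trees catch fire, 1 burn out
  TT.TTT
  TF.FTT
  TTFTT.
  TTTTTT
  TTTTTT
  TTT.TT
Step 2: 7 trees catch fire, 3 burn out
  TF.FTT
  F...FT
  TF.FT.
  TTFTTT
  TTTTTT
  TTT.TT
Step 3: 8 trees catch fire, 7 burn out
  F...FT
  .....F
  F...F.
  TF.FTT
  TTFTTT
  TTT.TT
Step 4: 6 trees catch fire, 8 burn out
  .....F
  ......
  ......
  F...FT
  TF.FTT
  TTF.TT
Step 5: 4 trees catch fire, 6 burn out
  ......
  ......
  ......
  .....F
  F...FT
  TF..TT
Step 6: 3 trees catch fire, 4 burn out
  ......
  ......
  ......
  ......
  .....F
  F...FT

......
......
......
......
.....F
F...FT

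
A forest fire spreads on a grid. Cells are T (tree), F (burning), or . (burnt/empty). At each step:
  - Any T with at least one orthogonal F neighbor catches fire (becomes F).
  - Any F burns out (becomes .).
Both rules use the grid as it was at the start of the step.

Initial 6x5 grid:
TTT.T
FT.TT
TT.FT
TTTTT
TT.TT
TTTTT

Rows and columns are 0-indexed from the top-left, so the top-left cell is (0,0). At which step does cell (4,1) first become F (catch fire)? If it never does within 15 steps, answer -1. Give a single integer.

Step 1: cell (4,1)='T' (+6 fires, +2 burnt)
Step 2: cell (4,1)='T' (+7 fires, +6 burnt)
Step 3: cell (4,1)='T' (+6 fires, +7 burnt)
Step 4: cell (4,1)='F' (+4 fires, +6 burnt)
  -> target ignites at step 4
Step 5: cell (4,1)='.' (+1 fires, +4 burnt)
Step 6: cell (4,1)='.' (+0 fires, +1 burnt)
  fire out at step 6

4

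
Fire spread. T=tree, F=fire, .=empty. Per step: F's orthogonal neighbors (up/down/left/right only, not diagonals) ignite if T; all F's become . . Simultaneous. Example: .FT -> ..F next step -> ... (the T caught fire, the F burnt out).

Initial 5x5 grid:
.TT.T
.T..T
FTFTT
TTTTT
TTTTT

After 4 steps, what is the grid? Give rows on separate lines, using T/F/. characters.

Step 1: 4 trees catch fire, 2 burn out
  .TT.T
  .T..T
  .F.FT
  FTFTT
  TTTTT
Step 2: 6 trees catch fire, 4 burn out
  .TT.T
  .F..T
  ....F
  .F.FT
  FTFTT
Step 3: 5 trees catch fire, 6 burn out
  .FT.T
  ....F
  .....
  ....F
  .F.FT
Step 4: 3 trees catch fire, 5 burn out
  ..F.F
  .....
  .....
  .....
  ....F

..F.F
.....
.....
.....
....F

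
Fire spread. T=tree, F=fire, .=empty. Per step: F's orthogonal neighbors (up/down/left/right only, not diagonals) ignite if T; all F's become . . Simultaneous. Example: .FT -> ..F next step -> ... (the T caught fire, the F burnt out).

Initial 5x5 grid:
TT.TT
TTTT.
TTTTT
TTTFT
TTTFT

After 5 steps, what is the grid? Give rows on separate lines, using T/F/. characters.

Step 1: 5 trees catch fire, 2 burn out
  TT.TT
  TTTT.
  TTTFT
  TTF.F
  TTF.F
Step 2: 5 trees catch fire, 5 burn out
  TT.TT
  TTTF.
  TTF.F
  TF...
  TF...
Step 3: 5 trees catch fire, 5 burn out
  TT.FT
  TTF..
  TF...
  F....
  F....
Step 4: 3 trees catch fire, 5 burn out
  TT..F
  TF...
  F....
  .....
  .....
Step 5: 2 trees catch fire, 3 burn out
  TF...
  F....
  .....
  .....
  .....

TF...
F....
.....
.....
.....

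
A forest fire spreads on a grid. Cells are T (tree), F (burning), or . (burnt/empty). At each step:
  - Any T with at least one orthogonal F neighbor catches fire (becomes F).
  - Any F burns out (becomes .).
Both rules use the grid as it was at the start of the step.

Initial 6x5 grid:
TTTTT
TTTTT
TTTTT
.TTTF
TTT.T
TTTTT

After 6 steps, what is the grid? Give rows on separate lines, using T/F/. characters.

Step 1: 3 trees catch fire, 1 burn out
  TTTTT
  TTTTT
  TTTTF
  .TTF.
  TTT.F
  TTTTT
Step 2: 4 trees catch fire, 3 burn out
  TTTTT
  TTTTF
  TTTF.
  .TF..
  TTT..
  TTTTF
Step 3: 6 trees catch fire, 4 burn out
  TTTTF
  TTTF.
  TTF..
  .F...
  TTF..
  TTTF.
Step 4: 5 trees catch fire, 6 burn out
  TTTF.
  TTF..
  TF...
  .....
  TF...
  TTF..
Step 5: 5 trees catch fire, 5 burn out
  TTF..
  TF...
  F....
  .....
  F....
  TF...
Step 6: 3 trees catch fire, 5 burn out
  TF...
  F....
  .....
  .....
  .....
  F....

TF...
F....
.....
.....
.....
F....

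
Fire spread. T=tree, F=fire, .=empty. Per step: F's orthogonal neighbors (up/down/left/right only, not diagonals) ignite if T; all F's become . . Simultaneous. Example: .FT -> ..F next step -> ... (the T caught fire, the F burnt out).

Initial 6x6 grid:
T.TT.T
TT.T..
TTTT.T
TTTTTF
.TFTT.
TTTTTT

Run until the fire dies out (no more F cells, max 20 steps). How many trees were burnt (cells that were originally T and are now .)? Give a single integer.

Step 1: +6 fires, +2 burnt (F count now 6)
Step 2: +6 fires, +6 burnt (F count now 6)
Step 3: +5 fires, +6 burnt (F count now 5)
Step 4: +4 fires, +5 burnt (F count now 4)
Step 5: +2 fires, +4 burnt (F count now 2)
Step 6: +2 fires, +2 burnt (F count now 2)
Step 7: +0 fires, +2 burnt (F count now 0)
Fire out after step 7
Initially T: 26, now '.': 35
Total burnt (originally-T cells now '.'): 25

Answer: 25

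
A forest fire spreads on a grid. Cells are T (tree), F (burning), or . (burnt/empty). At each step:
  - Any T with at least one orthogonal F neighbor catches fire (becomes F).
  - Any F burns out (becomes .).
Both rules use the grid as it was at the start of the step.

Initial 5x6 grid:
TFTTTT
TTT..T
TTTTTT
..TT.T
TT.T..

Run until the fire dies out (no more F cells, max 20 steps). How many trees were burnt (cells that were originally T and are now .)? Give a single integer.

Step 1: +3 fires, +1 burnt (F count now 3)
Step 2: +4 fires, +3 burnt (F count now 4)
Step 3: +3 fires, +4 burnt (F count now 3)
Step 4: +3 fires, +3 burnt (F count now 3)
Step 5: +3 fires, +3 burnt (F count now 3)
Step 6: +2 fires, +3 burnt (F count now 2)
Step 7: +1 fires, +2 burnt (F count now 1)
Step 8: +0 fires, +1 burnt (F count now 0)
Fire out after step 8
Initially T: 21, now '.': 28
Total burnt (originally-T cells now '.'): 19

Answer: 19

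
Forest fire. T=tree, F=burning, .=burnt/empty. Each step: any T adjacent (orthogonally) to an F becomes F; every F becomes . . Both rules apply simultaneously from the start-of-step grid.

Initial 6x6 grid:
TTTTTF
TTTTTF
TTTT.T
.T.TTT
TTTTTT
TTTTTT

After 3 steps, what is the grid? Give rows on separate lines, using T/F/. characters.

Step 1: 3 trees catch fire, 2 burn out
  TTTTF.
  TTTTF.
  TTTT.F
  .T.TTT
  TTTTTT
  TTTTTT
Step 2: 3 trees catch fire, 3 burn out
  TTTF..
  TTTF..
  TTTT..
  .T.TTF
  TTTTTT
  TTTTTT
Step 3: 5 trees catch fire, 3 burn out
  TTF...
  TTF...
  TTTF..
  .T.TF.
  TTTTTF
  TTTTTT

TTF...
TTF...
TTTF..
.T.TF.
TTTTTF
TTTTTT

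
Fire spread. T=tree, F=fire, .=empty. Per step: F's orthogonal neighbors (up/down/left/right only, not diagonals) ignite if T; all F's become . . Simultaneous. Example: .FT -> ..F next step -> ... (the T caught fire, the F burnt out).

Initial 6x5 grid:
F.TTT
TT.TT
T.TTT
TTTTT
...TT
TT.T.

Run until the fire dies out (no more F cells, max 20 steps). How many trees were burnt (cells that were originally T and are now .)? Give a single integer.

Answer: 19

Derivation:
Step 1: +1 fires, +1 burnt (F count now 1)
Step 2: +2 fires, +1 burnt (F count now 2)
Step 3: +1 fires, +2 burnt (F count now 1)
Step 4: +1 fires, +1 burnt (F count now 1)
Step 5: +1 fires, +1 burnt (F count now 1)
Step 6: +2 fires, +1 burnt (F count now 2)
Step 7: +3 fires, +2 burnt (F count now 3)
Step 8: +4 fires, +3 burnt (F count now 4)
Step 9: +2 fires, +4 burnt (F count now 2)
Step 10: +2 fires, +2 burnt (F count now 2)
Step 11: +0 fires, +2 burnt (F count now 0)
Fire out after step 11
Initially T: 21, now '.': 28
Total burnt (originally-T cells now '.'): 19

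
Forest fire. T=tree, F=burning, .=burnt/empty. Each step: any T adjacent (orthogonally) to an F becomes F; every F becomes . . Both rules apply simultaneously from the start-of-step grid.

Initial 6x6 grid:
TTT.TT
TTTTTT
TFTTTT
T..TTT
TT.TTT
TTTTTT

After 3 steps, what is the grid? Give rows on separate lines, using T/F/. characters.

Step 1: 3 trees catch fire, 1 burn out
  TTT.TT
  TFTTTT
  F.FTTT
  T..TTT
  TT.TTT
  TTTTTT
Step 2: 5 trees catch fire, 3 burn out
  TFT.TT
  F.FTTT
  ...FTT
  F..TTT
  TT.TTT
  TTTTTT
Step 3: 6 trees catch fire, 5 burn out
  F.F.TT
  ...FTT
  ....FT
  ...FTT
  FT.TTT
  TTTTTT

F.F.TT
...FTT
....FT
...FTT
FT.TTT
TTTTTT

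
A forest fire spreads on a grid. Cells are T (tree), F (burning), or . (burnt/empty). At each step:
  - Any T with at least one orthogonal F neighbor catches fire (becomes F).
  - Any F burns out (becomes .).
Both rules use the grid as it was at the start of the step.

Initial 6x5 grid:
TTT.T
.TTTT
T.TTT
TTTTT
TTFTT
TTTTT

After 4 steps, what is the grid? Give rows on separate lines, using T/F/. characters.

Step 1: 4 trees catch fire, 1 burn out
  TTT.T
  .TTTT
  T.TTT
  TTFTT
  TF.FT
  TTFTT
Step 2: 7 trees catch fire, 4 burn out
  TTT.T
  .TTTT
  T.FTT
  TF.FT
  F...F
  TF.FT
Step 3: 6 trees catch fire, 7 burn out
  TTT.T
  .TFTT
  T..FT
  F...F
  .....
  F...F
Step 4: 5 trees catch fire, 6 burn out
  TTF.T
  .F.FT
  F...F
  .....
  .....
  .....

TTF.T
.F.FT
F...F
.....
.....
.....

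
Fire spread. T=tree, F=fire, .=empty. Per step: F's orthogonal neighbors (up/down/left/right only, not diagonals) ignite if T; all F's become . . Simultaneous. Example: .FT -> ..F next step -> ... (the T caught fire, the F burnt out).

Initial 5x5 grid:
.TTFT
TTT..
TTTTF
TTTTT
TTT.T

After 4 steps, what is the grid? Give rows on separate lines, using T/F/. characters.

Step 1: 4 trees catch fire, 2 burn out
  .TF.F
  TTT..
  TTTF.
  TTTTF
  TTT.T
Step 2: 5 trees catch fire, 4 burn out
  .F...
  TTF..
  TTF..
  TTTF.
  TTT.F
Step 3: 3 trees catch fire, 5 burn out
  .....
  TF...
  TF...
  TTF..
  TTT..
Step 4: 4 trees catch fire, 3 burn out
  .....
  F....
  F....
  TF...
  TTF..

.....
F....
F....
TF...
TTF..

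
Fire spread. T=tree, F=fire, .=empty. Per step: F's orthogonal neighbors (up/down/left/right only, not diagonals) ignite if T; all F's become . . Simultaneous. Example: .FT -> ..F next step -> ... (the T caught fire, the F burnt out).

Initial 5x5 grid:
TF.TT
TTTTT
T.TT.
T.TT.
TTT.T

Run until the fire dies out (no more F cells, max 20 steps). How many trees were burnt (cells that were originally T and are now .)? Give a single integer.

Step 1: +2 fires, +1 burnt (F count now 2)
Step 2: +2 fires, +2 burnt (F count now 2)
Step 3: +3 fires, +2 burnt (F count now 3)
Step 4: +5 fires, +3 burnt (F count now 5)
Step 5: +4 fires, +5 burnt (F count now 4)
Step 6: +1 fires, +4 burnt (F count now 1)
Step 7: +0 fires, +1 burnt (F count now 0)
Fire out after step 7
Initially T: 18, now '.': 24
Total burnt (originally-T cells now '.'): 17

Answer: 17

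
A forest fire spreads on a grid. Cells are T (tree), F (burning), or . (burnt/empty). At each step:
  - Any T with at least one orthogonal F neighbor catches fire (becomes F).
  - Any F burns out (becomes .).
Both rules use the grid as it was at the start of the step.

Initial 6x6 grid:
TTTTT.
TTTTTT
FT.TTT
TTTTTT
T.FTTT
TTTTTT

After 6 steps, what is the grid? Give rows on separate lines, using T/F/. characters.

Step 1: 6 trees catch fire, 2 burn out
  TTTTT.
  FTTTTT
  .F.TTT
  FTFTTT
  T..FTT
  TTFTTT
Step 2: 8 trees catch fire, 6 burn out
  FTTTT.
  .FTTTT
  ...TTT
  .F.FTT
  F...FT
  TF.FTT
Step 3: 7 trees catch fire, 8 burn out
  .FTTT.
  ..FTTT
  ...FTT
  ....FT
  .....F
  F...FT
Step 4: 5 trees catch fire, 7 burn out
  ..FTT.
  ...FTT
  ....FT
  .....F
  ......
  .....F
Step 5: 3 trees catch fire, 5 burn out
  ...FT.
  ....FT
  .....F
  ......
  ......
  ......
Step 6: 2 trees catch fire, 3 burn out
  ....F.
  .....F
  ......
  ......
  ......
  ......

....F.
.....F
......
......
......
......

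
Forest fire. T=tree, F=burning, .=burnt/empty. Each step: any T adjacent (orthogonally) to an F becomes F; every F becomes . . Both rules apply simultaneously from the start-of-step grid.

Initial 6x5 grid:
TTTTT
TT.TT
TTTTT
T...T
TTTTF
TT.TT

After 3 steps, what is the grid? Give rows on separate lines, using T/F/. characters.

Step 1: 3 trees catch fire, 1 burn out
  TTTTT
  TT.TT
  TTTTT
  T...F
  TTTF.
  TT.TF
Step 2: 3 trees catch fire, 3 burn out
  TTTTT
  TT.TT
  TTTTF
  T....
  TTF..
  TT.F.
Step 3: 3 trees catch fire, 3 burn out
  TTTTT
  TT.TF
  TTTF.
  T....
  TF...
  TT...

TTTTT
TT.TF
TTTF.
T....
TF...
TT...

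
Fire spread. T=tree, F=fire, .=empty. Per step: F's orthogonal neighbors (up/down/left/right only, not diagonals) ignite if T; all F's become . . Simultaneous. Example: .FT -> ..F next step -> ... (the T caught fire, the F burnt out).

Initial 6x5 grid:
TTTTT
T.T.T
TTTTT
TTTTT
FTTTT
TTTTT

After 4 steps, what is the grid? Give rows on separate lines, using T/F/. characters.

Step 1: 3 trees catch fire, 1 burn out
  TTTTT
  T.T.T
  TTTTT
  FTTTT
  .FTTT
  FTTTT
Step 2: 4 trees catch fire, 3 burn out
  TTTTT
  T.T.T
  FTTTT
  .FTTT
  ..FTT
  .FTTT
Step 3: 5 trees catch fire, 4 burn out
  TTTTT
  F.T.T
  .FTTT
  ..FTT
  ...FT
  ..FTT
Step 4: 5 trees catch fire, 5 burn out
  FTTTT
  ..T.T
  ..FTT
  ...FT
  ....F
  ...FT

FTTTT
..T.T
..FTT
...FT
....F
...FT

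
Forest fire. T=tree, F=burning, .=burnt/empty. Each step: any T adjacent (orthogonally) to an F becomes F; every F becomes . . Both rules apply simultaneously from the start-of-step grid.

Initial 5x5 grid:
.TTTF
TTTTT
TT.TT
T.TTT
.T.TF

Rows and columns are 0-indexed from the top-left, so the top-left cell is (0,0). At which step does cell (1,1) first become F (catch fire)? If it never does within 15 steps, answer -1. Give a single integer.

Step 1: cell (1,1)='T' (+4 fires, +2 burnt)
Step 2: cell (1,1)='T' (+4 fires, +4 burnt)
Step 3: cell (1,1)='T' (+4 fires, +4 burnt)
Step 4: cell (1,1)='F' (+1 fires, +4 burnt)
  -> target ignites at step 4
Step 5: cell (1,1)='.' (+2 fires, +1 burnt)
Step 6: cell (1,1)='.' (+1 fires, +2 burnt)
Step 7: cell (1,1)='.' (+1 fires, +1 burnt)
Step 8: cell (1,1)='.' (+0 fires, +1 burnt)
  fire out at step 8

4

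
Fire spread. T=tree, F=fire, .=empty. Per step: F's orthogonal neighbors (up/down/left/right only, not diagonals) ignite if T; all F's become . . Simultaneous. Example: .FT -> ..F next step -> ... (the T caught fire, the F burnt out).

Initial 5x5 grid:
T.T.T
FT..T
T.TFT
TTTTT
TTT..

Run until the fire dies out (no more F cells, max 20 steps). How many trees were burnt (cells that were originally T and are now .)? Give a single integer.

Step 1: +6 fires, +2 burnt (F count now 6)
Step 2: +4 fires, +6 burnt (F count now 4)
Step 3: +4 fires, +4 burnt (F count now 4)
Step 4: +1 fires, +4 burnt (F count now 1)
Step 5: +0 fires, +1 burnt (F count now 0)
Fire out after step 5
Initially T: 16, now '.': 24
Total burnt (originally-T cells now '.'): 15

Answer: 15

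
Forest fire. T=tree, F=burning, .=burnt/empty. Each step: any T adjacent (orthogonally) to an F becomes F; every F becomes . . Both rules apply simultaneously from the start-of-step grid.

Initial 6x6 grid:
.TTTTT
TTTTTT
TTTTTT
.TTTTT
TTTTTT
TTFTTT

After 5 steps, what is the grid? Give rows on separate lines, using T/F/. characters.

Step 1: 3 trees catch fire, 1 burn out
  .TTTTT
  TTTTTT
  TTTTTT
  .TTTTT
  TTFTTT
  TF.FTT
Step 2: 5 trees catch fire, 3 burn out
  .TTTTT
  TTTTTT
  TTTTTT
  .TFTTT
  TF.FTT
  F...FT
Step 3: 6 trees catch fire, 5 burn out
  .TTTTT
  TTTTTT
  TTFTTT
  .F.FTT
  F...FT
  .....F
Step 4: 5 trees catch fire, 6 burn out
  .TTTTT
  TTFTTT
  TF.FTT
  ....FT
  .....F
  ......
Step 5: 6 trees catch fire, 5 burn out
  .TFTTT
  TF.FTT
  F...FT
  .....F
  ......
  ......

.TFTTT
TF.FTT
F...FT
.....F
......
......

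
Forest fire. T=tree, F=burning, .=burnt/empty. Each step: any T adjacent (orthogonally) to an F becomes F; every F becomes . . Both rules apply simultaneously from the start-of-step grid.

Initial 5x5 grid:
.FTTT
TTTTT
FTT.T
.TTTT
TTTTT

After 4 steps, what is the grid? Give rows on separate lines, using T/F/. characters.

Step 1: 4 trees catch fire, 2 burn out
  ..FTT
  FFTTT
  .FT.T
  .TTTT
  TTTTT
Step 2: 4 trees catch fire, 4 burn out
  ...FT
  ..FTT
  ..F.T
  .FTTT
  TTTTT
Step 3: 4 trees catch fire, 4 burn out
  ....F
  ...FT
  ....T
  ..FTT
  TFTTT
Step 4: 4 trees catch fire, 4 burn out
  .....
  ....F
  ....T
  ...FT
  F.FTT

.....
....F
....T
...FT
F.FTT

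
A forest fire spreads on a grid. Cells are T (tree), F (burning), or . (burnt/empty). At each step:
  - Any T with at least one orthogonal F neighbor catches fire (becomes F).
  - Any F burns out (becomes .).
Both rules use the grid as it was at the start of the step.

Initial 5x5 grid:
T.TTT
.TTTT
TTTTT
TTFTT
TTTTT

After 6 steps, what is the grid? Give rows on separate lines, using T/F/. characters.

Step 1: 4 trees catch fire, 1 burn out
  T.TTT
  .TTTT
  TTFTT
  TF.FT
  TTFTT
Step 2: 7 trees catch fire, 4 burn out
  T.TTT
  .TFTT
  TF.FT
  F...F
  TF.FT
Step 3: 7 trees catch fire, 7 burn out
  T.FTT
  .F.FT
  F...F
  .....
  F...F
Step 4: 2 trees catch fire, 7 burn out
  T..FT
  ....F
  .....
  .....
  .....
Step 5: 1 trees catch fire, 2 burn out
  T...F
  .....
  .....
  .....
  .....
Step 6: 0 trees catch fire, 1 burn out
  T....
  .....
  .....
  .....
  .....

T....
.....
.....
.....
.....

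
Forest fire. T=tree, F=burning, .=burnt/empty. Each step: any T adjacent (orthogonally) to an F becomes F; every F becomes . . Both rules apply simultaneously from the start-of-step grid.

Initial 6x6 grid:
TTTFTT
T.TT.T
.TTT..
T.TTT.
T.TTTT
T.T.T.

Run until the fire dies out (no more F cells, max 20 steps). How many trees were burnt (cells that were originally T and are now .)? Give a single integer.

Answer: 21

Derivation:
Step 1: +3 fires, +1 burnt (F count now 3)
Step 2: +4 fires, +3 burnt (F count now 4)
Step 3: +4 fires, +4 burnt (F count now 4)
Step 4: +5 fires, +4 burnt (F count now 5)
Step 5: +2 fires, +5 burnt (F count now 2)
Step 6: +3 fires, +2 burnt (F count now 3)
Step 7: +0 fires, +3 burnt (F count now 0)
Fire out after step 7
Initially T: 24, now '.': 33
Total burnt (originally-T cells now '.'): 21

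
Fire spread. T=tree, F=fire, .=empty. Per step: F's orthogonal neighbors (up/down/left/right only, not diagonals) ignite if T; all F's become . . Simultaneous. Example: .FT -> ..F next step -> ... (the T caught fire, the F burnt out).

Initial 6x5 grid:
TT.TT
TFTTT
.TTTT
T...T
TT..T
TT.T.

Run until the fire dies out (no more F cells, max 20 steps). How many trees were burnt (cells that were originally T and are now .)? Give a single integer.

Step 1: +4 fires, +1 burnt (F count now 4)
Step 2: +3 fires, +4 burnt (F count now 3)
Step 3: +3 fires, +3 burnt (F count now 3)
Step 4: +2 fires, +3 burnt (F count now 2)
Step 5: +1 fires, +2 burnt (F count now 1)
Step 6: +1 fires, +1 burnt (F count now 1)
Step 7: +0 fires, +1 burnt (F count now 0)
Fire out after step 7
Initially T: 20, now '.': 24
Total burnt (originally-T cells now '.'): 14

Answer: 14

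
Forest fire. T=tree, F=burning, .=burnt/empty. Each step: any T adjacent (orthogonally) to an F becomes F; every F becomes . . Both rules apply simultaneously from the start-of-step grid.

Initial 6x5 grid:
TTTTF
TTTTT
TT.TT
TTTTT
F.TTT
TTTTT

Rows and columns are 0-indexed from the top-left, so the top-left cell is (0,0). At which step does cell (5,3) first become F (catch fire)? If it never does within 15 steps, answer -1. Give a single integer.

Step 1: cell (5,3)='T' (+4 fires, +2 burnt)
Step 2: cell (5,3)='T' (+6 fires, +4 burnt)
Step 3: cell (5,3)='T' (+8 fires, +6 burnt)
Step 4: cell (5,3)='F' (+6 fires, +8 burnt)
  -> target ignites at step 4
Step 5: cell (5,3)='.' (+2 fires, +6 burnt)
Step 6: cell (5,3)='.' (+0 fires, +2 burnt)
  fire out at step 6

4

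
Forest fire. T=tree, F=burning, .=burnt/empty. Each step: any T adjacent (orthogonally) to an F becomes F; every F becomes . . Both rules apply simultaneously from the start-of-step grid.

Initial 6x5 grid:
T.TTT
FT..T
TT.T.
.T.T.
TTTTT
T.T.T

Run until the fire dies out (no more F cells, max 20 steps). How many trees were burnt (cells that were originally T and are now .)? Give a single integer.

Step 1: +3 fires, +1 burnt (F count now 3)
Step 2: +1 fires, +3 burnt (F count now 1)
Step 3: +1 fires, +1 burnt (F count now 1)
Step 4: +1 fires, +1 burnt (F count now 1)
Step 5: +2 fires, +1 burnt (F count now 2)
Step 6: +3 fires, +2 burnt (F count now 3)
Step 7: +2 fires, +3 burnt (F count now 2)
Step 8: +2 fires, +2 burnt (F count now 2)
Step 9: +0 fires, +2 burnt (F count now 0)
Fire out after step 9
Initially T: 19, now '.': 26
Total burnt (originally-T cells now '.'): 15

Answer: 15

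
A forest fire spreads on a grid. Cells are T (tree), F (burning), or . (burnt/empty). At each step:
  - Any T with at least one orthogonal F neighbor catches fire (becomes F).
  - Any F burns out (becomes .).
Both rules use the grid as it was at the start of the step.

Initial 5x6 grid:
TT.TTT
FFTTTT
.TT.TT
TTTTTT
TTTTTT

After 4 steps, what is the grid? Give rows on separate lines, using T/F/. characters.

Step 1: 4 trees catch fire, 2 burn out
  FF.TTT
  ..FTTT
  .FT.TT
  TTTTTT
  TTTTTT
Step 2: 3 trees catch fire, 4 burn out
  ...TTT
  ...FTT
  ..F.TT
  TFTTTT
  TTTTTT
Step 3: 5 trees catch fire, 3 burn out
  ...FTT
  ....FT
  ....TT
  F.FTTT
  TFTTTT
Step 4: 6 trees catch fire, 5 burn out
  ....FT
  .....F
  ....FT
  ...FTT
  F.FTTT

....FT
.....F
....FT
...FTT
F.FTTT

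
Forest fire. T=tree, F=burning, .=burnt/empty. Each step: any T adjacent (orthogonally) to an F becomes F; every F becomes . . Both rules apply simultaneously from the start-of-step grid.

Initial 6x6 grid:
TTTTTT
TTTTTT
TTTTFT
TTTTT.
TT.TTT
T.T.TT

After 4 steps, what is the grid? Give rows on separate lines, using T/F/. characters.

Step 1: 4 trees catch fire, 1 burn out
  TTTTTT
  TTTTFT
  TTTF.F
  TTTTF.
  TT.TTT
  T.T.TT
Step 2: 6 trees catch fire, 4 burn out
  TTTTFT
  TTTF.F
  TTF...
  TTTF..
  TT.TFT
  T.T.TT
Step 3: 8 trees catch fire, 6 burn out
  TTTF.F
  TTF...
  TF....
  TTF...
  TT.F.F
  T.T.FT
Step 4: 5 trees catch fire, 8 burn out
  TTF...
  TF....
  F.....
  TF....
  TT....
  T.T..F

TTF...
TF....
F.....
TF....
TT....
T.T..F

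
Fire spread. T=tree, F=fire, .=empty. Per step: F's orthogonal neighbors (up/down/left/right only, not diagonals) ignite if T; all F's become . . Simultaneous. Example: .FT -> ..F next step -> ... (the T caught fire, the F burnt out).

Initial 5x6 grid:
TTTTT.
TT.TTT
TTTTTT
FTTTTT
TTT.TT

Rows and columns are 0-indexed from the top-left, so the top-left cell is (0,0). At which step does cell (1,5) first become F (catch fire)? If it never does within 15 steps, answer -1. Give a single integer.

Step 1: cell (1,5)='T' (+3 fires, +1 burnt)
Step 2: cell (1,5)='T' (+4 fires, +3 burnt)
Step 3: cell (1,5)='T' (+5 fires, +4 burnt)
Step 4: cell (1,5)='T' (+3 fires, +5 burnt)
Step 5: cell (1,5)='T' (+5 fires, +3 burnt)
Step 6: cell (1,5)='T' (+4 fires, +5 burnt)
Step 7: cell (1,5)='F' (+2 fires, +4 burnt)
  -> target ignites at step 7
Step 8: cell (1,5)='.' (+0 fires, +2 burnt)
  fire out at step 8

7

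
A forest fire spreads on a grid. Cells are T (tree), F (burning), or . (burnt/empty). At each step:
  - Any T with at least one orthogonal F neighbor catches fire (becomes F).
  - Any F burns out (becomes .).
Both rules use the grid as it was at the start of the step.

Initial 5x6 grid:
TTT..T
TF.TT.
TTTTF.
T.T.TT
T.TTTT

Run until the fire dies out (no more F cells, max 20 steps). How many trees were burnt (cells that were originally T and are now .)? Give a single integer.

Step 1: +6 fires, +2 burnt (F count now 6)
Step 2: +7 fires, +6 burnt (F count now 7)
Step 3: +4 fires, +7 burnt (F count now 4)
Step 4: +2 fires, +4 burnt (F count now 2)
Step 5: +0 fires, +2 burnt (F count now 0)
Fire out after step 5
Initially T: 20, now '.': 29
Total burnt (originally-T cells now '.'): 19

Answer: 19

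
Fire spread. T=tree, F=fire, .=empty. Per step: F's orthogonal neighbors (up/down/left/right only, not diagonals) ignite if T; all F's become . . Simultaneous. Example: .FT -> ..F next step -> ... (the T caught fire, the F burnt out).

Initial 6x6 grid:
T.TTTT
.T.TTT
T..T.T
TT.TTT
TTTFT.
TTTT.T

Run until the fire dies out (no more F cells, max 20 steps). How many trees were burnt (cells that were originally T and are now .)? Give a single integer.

Step 1: +4 fires, +1 burnt (F count now 4)
Step 2: +4 fires, +4 burnt (F count now 4)
Step 3: +5 fires, +4 burnt (F count now 5)
Step 4: +5 fires, +5 burnt (F count now 5)
Step 5: +4 fires, +5 burnt (F count now 4)
Step 6: +1 fires, +4 burnt (F count now 1)
Step 7: +0 fires, +1 burnt (F count now 0)
Fire out after step 7
Initially T: 26, now '.': 33
Total burnt (originally-T cells now '.'): 23

Answer: 23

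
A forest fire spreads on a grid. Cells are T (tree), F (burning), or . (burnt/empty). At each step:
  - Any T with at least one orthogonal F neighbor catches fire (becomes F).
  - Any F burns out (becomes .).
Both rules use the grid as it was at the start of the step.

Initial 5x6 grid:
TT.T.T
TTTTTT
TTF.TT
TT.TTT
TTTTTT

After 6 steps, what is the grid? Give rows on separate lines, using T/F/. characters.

Step 1: 2 trees catch fire, 1 burn out
  TT.T.T
  TTFTTT
  TF..TT
  TT.TTT
  TTTTTT
Step 2: 4 trees catch fire, 2 burn out
  TT.T.T
  TF.FTT
  F...TT
  TF.TTT
  TTTTTT
Step 3: 6 trees catch fire, 4 burn out
  TF.F.T
  F...FT
  ....TT
  F..TTT
  TFTTTT
Step 4: 5 trees catch fire, 6 burn out
  F....T
  .....F
  ....FT
  ...TTT
  F.FTTT
Step 5: 4 trees catch fire, 5 burn out
  .....F
  ......
  .....F
  ...TFT
  ...FTT
Step 6: 3 trees catch fire, 4 burn out
  ......
  ......
  ......
  ...F.F
  ....FT

......
......
......
...F.F
....FT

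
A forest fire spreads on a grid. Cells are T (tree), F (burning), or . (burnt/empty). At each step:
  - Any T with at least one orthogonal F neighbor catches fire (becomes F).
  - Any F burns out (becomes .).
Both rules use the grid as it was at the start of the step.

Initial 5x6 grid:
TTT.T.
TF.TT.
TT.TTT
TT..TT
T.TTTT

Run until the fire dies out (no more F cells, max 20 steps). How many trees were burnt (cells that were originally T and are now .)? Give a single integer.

Answer: 9

Derivation:
Step 1: +3 fires, +1 burnt (F count now 3)
Step 2: +4 fires, +3 burnt (F count now 4)
Step 3: +1 fires, +4 burnt (F count now 1)
Step 4: +1 fires, +1 burnt (F count now 1)
Step 5: +0 fires, +1 burnt (F count now 0)
Fire out after step 5
Initially T: 21, now '.': 18
Total burnt (originally-T cells now '.'): 9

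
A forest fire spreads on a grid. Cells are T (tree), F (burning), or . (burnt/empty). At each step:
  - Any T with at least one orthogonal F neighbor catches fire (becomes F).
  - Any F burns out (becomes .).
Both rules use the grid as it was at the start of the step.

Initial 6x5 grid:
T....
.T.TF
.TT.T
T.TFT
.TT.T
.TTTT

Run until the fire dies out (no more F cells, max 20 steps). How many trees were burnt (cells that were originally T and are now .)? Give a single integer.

Step 1: +4 fires, +2 burnt (F count now 4)
Step 2: +3 fires, +4 burnt (F count now 3)
Step 3: +4 fires, +3 burnt (F count now 4)
Step 4: +3 fires, +4 burnt (F count now 3)
Step 5: +0 fires, +3 burnt (F count now 0)
Fire out after step 5
Initially T: 16, now '.': 28
Total burnt (originally-T cells now '.'): 14

Answer: 14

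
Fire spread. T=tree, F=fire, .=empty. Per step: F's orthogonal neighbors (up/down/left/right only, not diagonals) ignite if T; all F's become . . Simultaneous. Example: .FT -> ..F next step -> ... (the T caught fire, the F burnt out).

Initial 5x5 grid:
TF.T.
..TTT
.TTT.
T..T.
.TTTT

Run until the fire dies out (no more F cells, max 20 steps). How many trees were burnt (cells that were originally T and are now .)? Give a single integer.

Answer: 1

Derivation:
Step 1: +1 fires, +1 burnt (F count now 1)
Step 2: +0 fires, +1 burnt (F count now 0)
Fire out after step 2
Initially T: 14, now '.': 12
Total burnt (originally-T cells now '.'): 1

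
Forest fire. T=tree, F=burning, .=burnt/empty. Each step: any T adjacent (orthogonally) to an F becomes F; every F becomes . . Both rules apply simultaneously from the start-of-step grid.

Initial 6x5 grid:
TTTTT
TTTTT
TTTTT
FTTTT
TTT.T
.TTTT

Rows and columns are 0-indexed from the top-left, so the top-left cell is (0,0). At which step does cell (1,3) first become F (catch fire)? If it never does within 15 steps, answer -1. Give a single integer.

Step 1: cell (1,3)='T' (+3 fires, +1 burnt)
Step 2: cell (1,3)='T' (+4 fires, +3 burnt)
Step 3: cell (1,3)='T' (+6 fires, +4 burnt)
Step 4: cell (1,3)='T' (+5 fires, +6 burnt)
Step 5: cell (1,3)='F' (+5 fires, +5 burnt)
  -> target ignites at step 5
Step 6: cell (1,3)='.' (+3 fires, +5 burnt)
Step 7: cell (1,3)='.' (+1 fires, +3 burnt)
Step 8: cell (1,3)='.' (+0 fires, +1 burnt)
  fire out at step 8

5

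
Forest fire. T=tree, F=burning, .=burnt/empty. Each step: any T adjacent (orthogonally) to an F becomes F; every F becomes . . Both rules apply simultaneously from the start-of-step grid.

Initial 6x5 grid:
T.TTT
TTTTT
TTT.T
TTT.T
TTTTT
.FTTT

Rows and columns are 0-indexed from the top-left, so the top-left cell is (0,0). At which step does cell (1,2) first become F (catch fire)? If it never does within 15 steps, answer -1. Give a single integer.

Step 1: cell (1,2)='T' (+2 fires, +1 burnt)
Step 2: cell (1,2)='T' (+4 fires, +2 burnt)
Step 3: cell (1,2)='T' (+5 fires, +4 burnt)
Step 4: cell (1,2)='T' (+4 fires, +5 burnt)
Step 5: cell (1,2)='F' (+3 fires, +4 burnt)
  -> target ignites at step 5
Step 6: cell (1,2)='.' (+4 fires, +3 burnt)
Step 7: cell (1,2)='.' (+2 fires, +4 burnt)
Step 8: cell (1,2)='.' (+1 fires, +2 burnt)
Step 9: cell (1,2)='.' (+0 fires, +1 burnt)
  fire out at step 9

5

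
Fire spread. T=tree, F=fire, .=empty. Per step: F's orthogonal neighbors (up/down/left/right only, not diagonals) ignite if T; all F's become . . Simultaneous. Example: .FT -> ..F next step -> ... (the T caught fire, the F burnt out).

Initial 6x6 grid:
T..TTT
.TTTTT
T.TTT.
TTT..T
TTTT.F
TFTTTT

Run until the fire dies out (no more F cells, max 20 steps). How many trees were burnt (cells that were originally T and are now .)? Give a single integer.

Step 1: +5 fires, +2 burnt (F count now 5)
Step 2: +5 fires, +5 burnt (F count now 5)
Step 3: +3 fires, +5 burnt (F count now 3)
Step 4: +2 fires, +3 burnt (F count now 2)
Step 5: +2 fires, +2 burnt (F count now 2)
Step 6: +3 fires, +2 burnt (F count now 3)
Step 7: +2 fires, +3 burnt (F count now 2)
Step 8: +2 fires, +2 burnt (F count now 2)
Step 9: +1 fires, +2 burnt (F count now 1)
Step 10: +0 fires, +1 burnt (F count now 0)
Fire out after step 10
Initially T: 26, now '.': 35
Total burnt (originally-T cells now '.'): 25

Answer: 25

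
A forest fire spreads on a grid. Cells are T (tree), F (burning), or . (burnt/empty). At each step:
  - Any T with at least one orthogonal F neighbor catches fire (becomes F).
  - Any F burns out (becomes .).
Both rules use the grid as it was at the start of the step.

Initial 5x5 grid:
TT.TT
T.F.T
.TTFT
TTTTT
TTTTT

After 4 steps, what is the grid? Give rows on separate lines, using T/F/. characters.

Step 1: 3 trees catch fire, 2 burn out
  TT.TT
  T...T
  .TF.F
  TTTFT
  TTTTT
Step 2: 5 trees catch fire, 3 burn out
  TT.TT
  T...F
  .F...
  TTF.F
  TTTFT
Step 3: 4 trees catch fire, 5 burn out
  TT.TF
  T....
  .....
  TF...
  TTF.F
Step 4: 3 trees catch fire, 4 burn out
  TT.F.
  T....
  .....
  F....
  TF...

TT.F.
T....
.....
F....
TF...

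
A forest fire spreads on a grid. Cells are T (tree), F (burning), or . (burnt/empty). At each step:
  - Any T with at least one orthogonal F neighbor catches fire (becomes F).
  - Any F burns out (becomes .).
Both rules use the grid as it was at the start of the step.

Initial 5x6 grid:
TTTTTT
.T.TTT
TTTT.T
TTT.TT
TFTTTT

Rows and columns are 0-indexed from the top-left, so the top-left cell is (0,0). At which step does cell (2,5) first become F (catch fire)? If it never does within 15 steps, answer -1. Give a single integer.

Step 1: cell (2,5)='T' (+3 fires, +1 burnt)
Step 2: cell (2,5)='T' (+4 fires, +3 burnt)
Step 3: cell (2,5)='T' (+4 fires, +4 burnt)
Step 4: cell (2,5)='T' (+4 fires, +4 burnt)
Step 5: cell (2,5)='T' (+4 fires, +4 burnt)
Step 6: cell (2,5)='F' (+3 fires, +4 burnt)
  -> target ignites at step 6
Step 7: cell (2,5)='.' (+2 fires, +3 burnt)
Step 8: cell (2,5)='.' (+1 fires, +2 burnt)
Step 9: cell (2,5)='.' (+0 fires, +1 burnt)
  fire out at step 9

6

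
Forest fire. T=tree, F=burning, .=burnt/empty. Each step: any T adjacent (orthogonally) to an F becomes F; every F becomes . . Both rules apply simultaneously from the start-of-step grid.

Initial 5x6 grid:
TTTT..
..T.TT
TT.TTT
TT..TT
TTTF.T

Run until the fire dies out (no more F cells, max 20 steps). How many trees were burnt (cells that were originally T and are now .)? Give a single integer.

Answer: 7

Derivation:
Step 1: +1 fires, +1 burnt (F count now 1)
Step 2: +1 fires, +1 burnt (F count now 1)
Step 3: +2 fires, +1 burnt (F count now 2)
Step 4: +2 fires, +2 burnt (F count now 2)
Step 5: +1 fires, +2 burnt (F count now 1)
Step 6: +0 fires, +1 burnt (F count now 0)
Fire out after step 6
Initially T: 20, now '.': 17
Total burnt (originally-T cells now '.'): 7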